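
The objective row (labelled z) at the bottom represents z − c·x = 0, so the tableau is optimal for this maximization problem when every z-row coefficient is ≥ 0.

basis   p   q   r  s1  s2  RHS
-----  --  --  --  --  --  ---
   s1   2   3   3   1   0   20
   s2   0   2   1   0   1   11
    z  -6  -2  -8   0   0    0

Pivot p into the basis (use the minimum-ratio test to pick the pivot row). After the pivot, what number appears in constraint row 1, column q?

3/2

Ratio test on column p — row 1: 20/2 = 10; row 2: entry 0 ≤ 0. Minimum is 10 at row 1 (s1 leaves); pivot element 2.
Divide row 1 by 2; eliminate column p from the other rows.
In the new row 1, the q entry is the old entry divided by the pivot: 3/2 = 3/2.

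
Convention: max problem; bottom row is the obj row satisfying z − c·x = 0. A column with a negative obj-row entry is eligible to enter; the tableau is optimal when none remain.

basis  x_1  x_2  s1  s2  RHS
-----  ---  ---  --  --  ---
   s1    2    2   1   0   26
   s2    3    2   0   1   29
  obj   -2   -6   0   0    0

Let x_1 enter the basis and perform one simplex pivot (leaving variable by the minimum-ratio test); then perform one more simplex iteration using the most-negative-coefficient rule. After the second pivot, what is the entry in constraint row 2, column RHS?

3

Ratio test on column x_1 — row 1: 26/2 = 13; row 2: 29/3 = 29/3. Minimum is 29/3 at row 2 (s2 leaves); pivot element 3.
Divide row 2 by 3; eliminate column x_1 from the other rows.
Second iteration: most negative obj-row entry is -14/3 in column x_2, so x_2 enters.
Ratio test on column x_2 — row 1: (20/3)/(2/3) = 10; row 2: (29/3)/(2/3) = 29/2. Minimum is 10 at row 1 (s1 leaves); pivot element 2/3.
Divide row 1 by 2/3; eliminate column x_2 from the other rows.
After both pivots, the entry at constraint row 2, column RHS is 3.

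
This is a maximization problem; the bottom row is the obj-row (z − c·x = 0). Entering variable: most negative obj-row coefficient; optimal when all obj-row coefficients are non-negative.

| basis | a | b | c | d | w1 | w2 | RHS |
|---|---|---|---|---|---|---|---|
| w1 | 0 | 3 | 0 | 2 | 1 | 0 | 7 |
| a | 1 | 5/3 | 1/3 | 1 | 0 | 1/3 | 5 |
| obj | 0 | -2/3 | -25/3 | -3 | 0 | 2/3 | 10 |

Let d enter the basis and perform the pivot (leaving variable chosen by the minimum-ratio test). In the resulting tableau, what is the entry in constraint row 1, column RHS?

Ratio test on column d — row 1: 7/2 = 7/2; row 2: 5/1 = 5. Minimum is 7/2 at row 1 (w1 leaves); pivot element 2.
Divide row 1 by 2; eliminate column d from the other rows.
In the new row 1, the RHS entry is the old entry divided by the pivot: 7/2 = 7/2.

7/2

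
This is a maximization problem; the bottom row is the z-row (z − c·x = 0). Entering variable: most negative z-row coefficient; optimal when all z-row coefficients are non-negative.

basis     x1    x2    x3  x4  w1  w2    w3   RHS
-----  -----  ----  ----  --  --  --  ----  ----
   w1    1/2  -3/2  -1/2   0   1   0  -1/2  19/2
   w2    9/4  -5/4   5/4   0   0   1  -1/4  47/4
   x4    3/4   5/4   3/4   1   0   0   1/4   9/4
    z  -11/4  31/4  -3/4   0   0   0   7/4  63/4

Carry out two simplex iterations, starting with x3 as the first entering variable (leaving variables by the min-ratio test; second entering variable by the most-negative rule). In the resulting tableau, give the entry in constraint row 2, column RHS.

5

Ratio test on column x3 — row 1: entry -1/2 ≤ 0; row 2: (47/4)/(5/4) = 47/5; row 3: (9/4)/(3/4) = 3. Minimum is 3 at row 3 (x4 leaves); pivot element 3/4.
Divide row 3 by 3/4; eliminate column x3 from the other rows.
Second iteration: most negative z-row entry is -2 in column x1, so x1 enters.
Ratio test on column x1 — row 1: 11/1 = 11; row 2: 8/1 = 8; row 3: 3/1 = 3. Minimum is 3 at row 3 (x3 leaves); pivot element 1.
Divide row 3 by 1; eliminate column x1 from the other rows.
After both pivots, the entry at constraint row 2, column RHS is 5.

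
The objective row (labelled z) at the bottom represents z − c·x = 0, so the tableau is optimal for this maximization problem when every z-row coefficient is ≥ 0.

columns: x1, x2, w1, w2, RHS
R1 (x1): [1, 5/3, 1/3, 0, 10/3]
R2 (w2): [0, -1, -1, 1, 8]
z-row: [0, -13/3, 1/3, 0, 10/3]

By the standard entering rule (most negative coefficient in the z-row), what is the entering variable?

x2

Negative z-row entries: x2: -13/3.
The most negative is -13/3 in column x2, so x2 enters.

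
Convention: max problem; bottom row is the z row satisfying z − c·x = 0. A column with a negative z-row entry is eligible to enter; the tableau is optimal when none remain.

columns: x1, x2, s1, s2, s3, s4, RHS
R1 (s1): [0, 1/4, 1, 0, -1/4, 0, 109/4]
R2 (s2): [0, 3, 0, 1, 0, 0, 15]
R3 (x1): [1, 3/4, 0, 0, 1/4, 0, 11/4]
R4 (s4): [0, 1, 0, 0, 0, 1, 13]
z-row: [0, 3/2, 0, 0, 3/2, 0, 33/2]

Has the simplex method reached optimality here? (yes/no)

Every z-row coefficient is ≥ 0, so the tableau is optimal.

yes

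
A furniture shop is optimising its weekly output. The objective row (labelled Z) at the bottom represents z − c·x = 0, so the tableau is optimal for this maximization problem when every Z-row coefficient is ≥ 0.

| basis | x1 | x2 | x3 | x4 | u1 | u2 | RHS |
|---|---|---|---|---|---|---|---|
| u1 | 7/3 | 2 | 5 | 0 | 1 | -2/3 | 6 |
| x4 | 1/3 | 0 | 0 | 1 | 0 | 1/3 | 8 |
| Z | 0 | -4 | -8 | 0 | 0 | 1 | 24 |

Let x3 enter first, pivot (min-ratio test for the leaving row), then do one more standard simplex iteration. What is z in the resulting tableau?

Ratio test on column x3 — row 1: 6/5 = 6/5; row 2: entry 0 ≤ 0. Minimum is 6/5 at row 1 (u1 leaves); pivot element 5.
Pivot on row 1; the Z-row RHS becomes 24 − (-8)·(6/5) = 168/5.
Next entering variable (most negative Z-row entry -4/5): x2.
Ratio test on column x2 — row 1: (6/5)/(2/5) = 3; row 2: entry 0 ≤ 0. Minimum is 3 at row 1 (x3 leaves); pivot element 2/5.
After the second pivot the Z-row RHS is 168/5 − (-4/5)·3 = 36.

36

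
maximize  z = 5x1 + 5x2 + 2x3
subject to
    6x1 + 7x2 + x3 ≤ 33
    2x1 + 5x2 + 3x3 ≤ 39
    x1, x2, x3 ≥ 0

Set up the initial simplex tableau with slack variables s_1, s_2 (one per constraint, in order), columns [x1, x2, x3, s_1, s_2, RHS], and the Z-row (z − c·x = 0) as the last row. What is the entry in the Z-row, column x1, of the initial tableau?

-5

The Z-row carries the negated objective coefficients: the x1 entry is -5.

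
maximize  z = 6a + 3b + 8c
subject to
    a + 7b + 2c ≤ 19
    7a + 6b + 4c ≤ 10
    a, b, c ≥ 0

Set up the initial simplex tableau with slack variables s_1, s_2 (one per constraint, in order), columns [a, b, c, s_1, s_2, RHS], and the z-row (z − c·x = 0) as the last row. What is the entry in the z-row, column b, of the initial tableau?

-3

The z-row carries the negated objective coefficients: the b entry is -3.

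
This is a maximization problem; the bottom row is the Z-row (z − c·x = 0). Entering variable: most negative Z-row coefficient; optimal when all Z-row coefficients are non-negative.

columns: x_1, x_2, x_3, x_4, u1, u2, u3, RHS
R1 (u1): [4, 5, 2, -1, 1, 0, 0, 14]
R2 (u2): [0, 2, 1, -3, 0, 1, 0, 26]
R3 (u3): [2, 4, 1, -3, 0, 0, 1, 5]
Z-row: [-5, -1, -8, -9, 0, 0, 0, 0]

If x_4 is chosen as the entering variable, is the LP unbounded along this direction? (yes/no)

yes

Every constraint-row entry in column x_4 is ≤ 0, so increasing x_4 is unbounded.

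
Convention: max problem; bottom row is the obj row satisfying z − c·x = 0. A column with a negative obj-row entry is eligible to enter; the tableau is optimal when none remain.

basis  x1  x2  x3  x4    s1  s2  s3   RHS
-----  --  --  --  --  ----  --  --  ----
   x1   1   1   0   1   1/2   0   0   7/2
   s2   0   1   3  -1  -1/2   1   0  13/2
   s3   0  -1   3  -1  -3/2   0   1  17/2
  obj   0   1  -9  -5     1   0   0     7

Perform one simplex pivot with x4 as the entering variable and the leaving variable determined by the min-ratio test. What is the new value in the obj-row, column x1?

5

Ratio test on column x4 — row 1: (7/2)/1 = 7/2; row 2: entry -1 ≤ 0; row 3: entry -1 ≤ 0. Minimum is 7/2 at row 1 (x1 leaves); pivot element 1.
Divide row 1 by 1; eliminate column x4 from the other rows.
obj-row update in column x1: 0 − (-5)·1 = 5.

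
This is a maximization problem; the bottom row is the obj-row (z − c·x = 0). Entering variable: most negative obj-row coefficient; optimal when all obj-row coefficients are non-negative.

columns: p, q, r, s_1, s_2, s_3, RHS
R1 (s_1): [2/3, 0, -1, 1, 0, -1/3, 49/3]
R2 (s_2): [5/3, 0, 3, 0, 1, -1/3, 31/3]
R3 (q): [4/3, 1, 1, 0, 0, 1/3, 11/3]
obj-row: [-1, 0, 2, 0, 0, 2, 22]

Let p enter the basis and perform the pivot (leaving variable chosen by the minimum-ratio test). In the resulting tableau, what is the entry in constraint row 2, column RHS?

Ratio test on column p — row 1: (49/3)/(2/3) = 49/2; row 2: (31/3)/(5/3) = 31/5; row 3: (11/3)/(4/3) = 11/4. Minimum is 11/4 at row 3 (q leaves); pivot element 4/3.
Divide row 3 by 4/3; eliminate column p from the other rows.
Row 2 update in column RHS: 31/3 − (5/3)·(11/4) = 23/4.

23/4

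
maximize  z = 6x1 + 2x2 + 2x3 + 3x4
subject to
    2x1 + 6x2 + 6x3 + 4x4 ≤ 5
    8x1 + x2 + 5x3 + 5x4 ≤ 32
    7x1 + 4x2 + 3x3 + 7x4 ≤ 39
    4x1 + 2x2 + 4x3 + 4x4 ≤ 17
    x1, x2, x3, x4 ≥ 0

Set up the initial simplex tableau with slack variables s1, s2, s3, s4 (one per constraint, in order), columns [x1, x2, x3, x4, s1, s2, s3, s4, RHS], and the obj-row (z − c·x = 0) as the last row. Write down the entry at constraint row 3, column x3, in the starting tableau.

3

Constraint 3 has coefficient 3 on x3.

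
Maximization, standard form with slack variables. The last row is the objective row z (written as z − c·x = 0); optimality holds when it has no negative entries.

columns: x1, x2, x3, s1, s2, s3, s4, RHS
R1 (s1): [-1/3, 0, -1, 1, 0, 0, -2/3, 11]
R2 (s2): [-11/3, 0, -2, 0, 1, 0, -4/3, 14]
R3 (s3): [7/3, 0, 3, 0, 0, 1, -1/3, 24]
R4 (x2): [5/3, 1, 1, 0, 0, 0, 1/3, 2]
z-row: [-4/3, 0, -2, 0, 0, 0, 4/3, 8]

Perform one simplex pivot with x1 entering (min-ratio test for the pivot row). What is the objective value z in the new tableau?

Ratio test on column x1 — row 1: entry -1/3 ≤ 0; row 2: entry -11/3 ≤ 0; row 3: 24/(7/3) = 72/7; row 4: 2/(5/3) = 6/5. Minimum is 6/5 at row 4 (x2 leaves); pivot element 5/3.
Pivot on row 4; the z-row RHS becomes 8 − (-4/3)·(6/5) = 48/5.

48/5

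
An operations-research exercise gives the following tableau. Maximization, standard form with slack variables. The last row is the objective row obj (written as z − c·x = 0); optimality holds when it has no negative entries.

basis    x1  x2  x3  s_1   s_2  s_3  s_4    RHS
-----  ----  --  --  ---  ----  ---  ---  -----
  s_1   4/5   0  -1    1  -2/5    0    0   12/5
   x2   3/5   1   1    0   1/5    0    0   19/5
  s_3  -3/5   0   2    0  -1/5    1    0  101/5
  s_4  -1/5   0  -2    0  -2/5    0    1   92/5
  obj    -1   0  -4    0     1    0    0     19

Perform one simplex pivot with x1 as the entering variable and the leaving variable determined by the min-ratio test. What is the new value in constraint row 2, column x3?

Ratio test on column x1 — row 1: (12/5)/(4/5) = 3; row 2: (19/5)/(3/5) = 19/3; row 3: entry -3/5 ≤ 0; row 4: entry -1/5 ≤ 0. Minimum is 3 at row 1 (s_1 leaves); pivot element 4/5.
Divide row 1 by 4/5; eliminate column x1 from the other rows.
Row 2 update in column x3: 1 − (3/5)·(-5/4) = 7/4.

7/4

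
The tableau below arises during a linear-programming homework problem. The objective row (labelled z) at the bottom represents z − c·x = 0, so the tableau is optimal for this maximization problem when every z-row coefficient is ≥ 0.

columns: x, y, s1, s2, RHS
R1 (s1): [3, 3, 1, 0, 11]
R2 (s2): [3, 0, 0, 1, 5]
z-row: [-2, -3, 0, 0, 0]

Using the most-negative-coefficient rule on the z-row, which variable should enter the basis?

y

Negative z-row entries: x: -2, y: -3.
The most negative is -3 in column y, so y enters.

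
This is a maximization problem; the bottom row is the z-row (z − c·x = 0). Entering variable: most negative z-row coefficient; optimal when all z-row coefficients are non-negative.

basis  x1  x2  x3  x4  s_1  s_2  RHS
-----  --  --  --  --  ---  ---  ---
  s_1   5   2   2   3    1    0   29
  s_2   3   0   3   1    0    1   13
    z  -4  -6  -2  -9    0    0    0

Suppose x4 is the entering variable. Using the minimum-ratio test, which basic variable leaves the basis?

s_1

Column x4 entries and ratios — s_1: 29/3 = 29/3; s_2: 13/1 = 13.
Smallest ratio is 29/3 in the row of s_1, so s_1 leaves.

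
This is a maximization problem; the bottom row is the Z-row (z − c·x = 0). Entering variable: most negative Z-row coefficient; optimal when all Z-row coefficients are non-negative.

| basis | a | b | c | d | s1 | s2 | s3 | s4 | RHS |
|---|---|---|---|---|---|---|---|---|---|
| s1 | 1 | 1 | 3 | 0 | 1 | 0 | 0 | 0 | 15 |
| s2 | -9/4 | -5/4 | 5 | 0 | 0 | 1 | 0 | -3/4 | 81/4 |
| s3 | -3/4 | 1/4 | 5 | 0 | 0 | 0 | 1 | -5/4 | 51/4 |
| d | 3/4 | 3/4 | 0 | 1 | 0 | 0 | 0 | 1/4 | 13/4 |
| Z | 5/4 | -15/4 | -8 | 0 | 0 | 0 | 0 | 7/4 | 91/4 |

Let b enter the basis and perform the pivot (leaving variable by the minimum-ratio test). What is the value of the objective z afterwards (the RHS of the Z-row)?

39

Ratio test on column b — row 1: 15/1 = 15; row 2: entry -5/4 ≤ 0; row 3: (51/4)/(1/4) = 51; row 4: (13/4)/(3/4) = 13/3. Minimum is 13/3 at row 4 (d leaves); pivot element 3/4.
Pivot on row 4; the Z-row RHS becomes 91/4 − (-15/4)·(13/3) = 39.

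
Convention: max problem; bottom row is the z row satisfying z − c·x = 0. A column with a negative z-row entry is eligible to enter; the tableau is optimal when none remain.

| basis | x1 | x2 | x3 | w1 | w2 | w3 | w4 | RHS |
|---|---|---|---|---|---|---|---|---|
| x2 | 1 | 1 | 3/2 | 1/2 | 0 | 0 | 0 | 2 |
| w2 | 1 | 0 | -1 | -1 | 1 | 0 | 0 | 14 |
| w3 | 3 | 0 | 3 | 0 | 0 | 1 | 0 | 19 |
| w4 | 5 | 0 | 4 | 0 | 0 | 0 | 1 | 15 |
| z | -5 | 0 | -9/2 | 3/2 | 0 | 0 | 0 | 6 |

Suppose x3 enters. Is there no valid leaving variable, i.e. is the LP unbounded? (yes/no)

Column x3 has positive entries in row(s) 1, 3, 4, so the ratio test bounds it — not unbounded.

no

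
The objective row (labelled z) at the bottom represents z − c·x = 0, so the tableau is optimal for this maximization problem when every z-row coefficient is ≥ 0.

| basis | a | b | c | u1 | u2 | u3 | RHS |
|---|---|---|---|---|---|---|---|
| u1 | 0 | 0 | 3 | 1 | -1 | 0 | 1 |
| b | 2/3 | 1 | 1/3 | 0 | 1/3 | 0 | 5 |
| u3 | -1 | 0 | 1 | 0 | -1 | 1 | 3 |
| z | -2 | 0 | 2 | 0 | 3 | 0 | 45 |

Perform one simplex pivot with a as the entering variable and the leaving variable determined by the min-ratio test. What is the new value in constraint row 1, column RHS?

1

Ratio test on column a — row 1: entry 0 ≤ 0; row 2: 5/(2/3) = 15/2; row 3: entry -1 ≤ 0. Minimum is 15/2 at row 2 (b leaves); pivot element 2/3.
Divide row 2 by 2/3; eliminate column a from the other rows.
Row 1 update in column RHS: 1 − 0·(15/2) = 1.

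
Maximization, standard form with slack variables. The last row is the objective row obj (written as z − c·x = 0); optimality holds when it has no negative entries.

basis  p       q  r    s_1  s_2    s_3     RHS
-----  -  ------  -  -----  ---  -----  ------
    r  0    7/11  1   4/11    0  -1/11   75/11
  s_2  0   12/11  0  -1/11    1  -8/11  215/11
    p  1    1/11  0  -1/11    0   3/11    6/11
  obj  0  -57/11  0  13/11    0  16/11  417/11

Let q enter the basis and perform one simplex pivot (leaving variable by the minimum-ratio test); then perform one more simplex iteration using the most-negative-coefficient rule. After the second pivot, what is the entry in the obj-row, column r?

4

Ratio test on column q — row 1: (75/11)/(7/11) = 75/7; row 2: (215/11)/(12/11) = 215/12; row 3: (6/11)/(1/11) = 6. Minimum is 6 at row 3 (p leaves); pivot element 1/11.
Divide row 3 by 1/11; eliminate column q from the other rows.
Second iteration: most negative obj-row entry is -4 in column s_1, so s_1 enters.
Ratio test on column s_1 — row 1: 3/1 = 3; row 2: 13/1 = 13; row 3: entry -1 ≤ 0. Minimum is 3 at row 1 (r leaves); pivot element 1.
Divide row 1 by 1; eliminate column s_1 from the other rows.
After both pivots, the entry at the obj-row, column r is 4.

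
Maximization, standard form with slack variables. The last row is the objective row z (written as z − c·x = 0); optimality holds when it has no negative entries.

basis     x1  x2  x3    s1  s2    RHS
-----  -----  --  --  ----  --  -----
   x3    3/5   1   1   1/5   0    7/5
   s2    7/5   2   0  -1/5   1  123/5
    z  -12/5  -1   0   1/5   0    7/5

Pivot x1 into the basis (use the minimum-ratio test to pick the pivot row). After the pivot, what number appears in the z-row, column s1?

Ratio test on column x1 — row 1: (7/5)/(3/5) = 7/3; row 2: (123/5)/(7/5) = 123/7. Minimum is 7/3 at row 1 (x3 leaves); pivot element 3/5.
Divide row 1 by 3/5; eliminate column x1 from the other rows.
z-row update in column s1: 1/5 − (-12/5)·(1/3) = 1.

1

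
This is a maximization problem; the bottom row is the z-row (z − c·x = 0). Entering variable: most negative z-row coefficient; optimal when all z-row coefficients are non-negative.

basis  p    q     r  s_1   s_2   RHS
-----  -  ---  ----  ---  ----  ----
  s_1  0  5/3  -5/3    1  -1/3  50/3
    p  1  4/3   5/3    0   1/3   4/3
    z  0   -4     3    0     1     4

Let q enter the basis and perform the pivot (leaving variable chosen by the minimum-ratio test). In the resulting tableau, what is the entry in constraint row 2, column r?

Ratio test on column q — row 1: (50/3)/(5/3) = 10; row 2: (4/3)/(4/3) = 1. Minimum is 1 at row 2 (p leaves); pivot element 4/3.
Divide row 2 by 4/3; eliminate column q from the other rows.
In the new row 2, the r entry is the old entry divided by the pivot: (5/3)/(4/3) = 5/4.

5/4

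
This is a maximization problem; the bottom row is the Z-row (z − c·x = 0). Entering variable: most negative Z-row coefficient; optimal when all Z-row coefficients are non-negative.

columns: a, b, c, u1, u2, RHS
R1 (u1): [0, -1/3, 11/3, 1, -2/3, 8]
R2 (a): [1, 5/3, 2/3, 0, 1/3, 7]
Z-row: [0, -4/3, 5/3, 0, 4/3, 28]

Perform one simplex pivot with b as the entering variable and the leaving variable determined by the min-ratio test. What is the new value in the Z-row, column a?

4/5

Ratio test on column b — row 1: entry -1/3 ≤ 0; row 2: 7/(5/3) = 21/5. Minimum is 21/5 at row 2 (a leaves); pivot element 5/3.
Divide row 2 by 5/3; eliminate column b from the other rows.
Z-row update in column a: 0 − (-4/3)·(3/5) = 4/5.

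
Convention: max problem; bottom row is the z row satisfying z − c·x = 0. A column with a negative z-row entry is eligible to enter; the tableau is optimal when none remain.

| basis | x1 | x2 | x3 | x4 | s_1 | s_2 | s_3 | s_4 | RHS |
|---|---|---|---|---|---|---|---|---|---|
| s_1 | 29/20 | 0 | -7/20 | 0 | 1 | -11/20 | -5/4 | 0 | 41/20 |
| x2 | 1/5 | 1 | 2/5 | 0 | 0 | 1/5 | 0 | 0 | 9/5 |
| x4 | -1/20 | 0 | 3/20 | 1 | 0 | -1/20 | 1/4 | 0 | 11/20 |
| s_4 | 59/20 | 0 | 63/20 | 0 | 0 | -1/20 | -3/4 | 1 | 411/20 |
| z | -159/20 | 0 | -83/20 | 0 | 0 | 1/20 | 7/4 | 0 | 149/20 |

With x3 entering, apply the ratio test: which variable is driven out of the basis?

x4

Column x3 entries and ratios — s_1: -7/20 ≤ 0, skip; x2: (9/5)/(2/5) = 9/2; x4: (11/20)/(3/20) = 11/3; s_4: (411/20)/(63/20) = 137/21.
Smallest ratio is 11/3 in the row of x4, so x4 leaves.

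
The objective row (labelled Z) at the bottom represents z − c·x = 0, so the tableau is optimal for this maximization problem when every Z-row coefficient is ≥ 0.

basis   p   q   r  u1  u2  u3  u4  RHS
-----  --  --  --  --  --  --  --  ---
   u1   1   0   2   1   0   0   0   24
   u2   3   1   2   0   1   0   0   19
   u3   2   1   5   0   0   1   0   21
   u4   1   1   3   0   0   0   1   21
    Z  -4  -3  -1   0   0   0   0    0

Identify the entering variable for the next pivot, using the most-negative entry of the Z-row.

p

Negative Z-row entries: p: -4, q: -3, r: -1.
The most negative is -4 in column p, so p enters.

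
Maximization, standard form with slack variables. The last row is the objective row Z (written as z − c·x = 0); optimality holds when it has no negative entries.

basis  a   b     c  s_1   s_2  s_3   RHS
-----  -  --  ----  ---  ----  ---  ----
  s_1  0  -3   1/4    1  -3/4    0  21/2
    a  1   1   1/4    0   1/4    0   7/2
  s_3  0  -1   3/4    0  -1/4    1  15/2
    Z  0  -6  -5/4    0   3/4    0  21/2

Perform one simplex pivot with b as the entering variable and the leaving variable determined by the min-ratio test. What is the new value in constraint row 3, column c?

1

Ratio test on column b — row 1: entry -3 ≤ 0; row 2: (7/2)/1 = 7/2; row 3: entry -1 ≤ 0. Minimum is 7/2 at row 2 (a leaves); pivot element 1.
Divide row 2 by 1; eliminate column b from the other rows.
Row 3 update in column c: 3/4 − (-1)·(1/4) = 1.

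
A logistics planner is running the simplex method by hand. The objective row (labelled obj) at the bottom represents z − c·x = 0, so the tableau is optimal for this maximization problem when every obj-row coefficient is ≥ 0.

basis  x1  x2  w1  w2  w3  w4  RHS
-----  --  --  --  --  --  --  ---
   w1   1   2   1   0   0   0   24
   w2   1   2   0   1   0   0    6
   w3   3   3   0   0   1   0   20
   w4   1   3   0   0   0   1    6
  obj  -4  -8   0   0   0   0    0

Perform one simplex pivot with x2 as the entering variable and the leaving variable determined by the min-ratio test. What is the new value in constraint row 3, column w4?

-1

Ratio test on column x2 — row 1: 24/2 = 12; row 2: 6/2 = 3; row 3: 20/3 = 20/3; row 4: 6/3 = 2. Minimum is 2 at row 4 (w4 leaves); pivot element 3.
Divide row 4 by 3; eliminate column x2 from the other rows.
Row 3 update in column w4: 0 − 3·(1/3) = -1.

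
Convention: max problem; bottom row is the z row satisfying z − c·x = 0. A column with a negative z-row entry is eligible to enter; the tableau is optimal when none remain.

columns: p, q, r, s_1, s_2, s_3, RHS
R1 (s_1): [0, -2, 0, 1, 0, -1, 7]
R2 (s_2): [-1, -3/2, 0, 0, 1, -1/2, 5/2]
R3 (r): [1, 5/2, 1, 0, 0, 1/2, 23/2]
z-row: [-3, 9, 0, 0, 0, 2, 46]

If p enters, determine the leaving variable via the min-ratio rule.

Column p entries and ratios — s_1: 0 ≤ 0, skip; s_2: -1 ≤ 0, skip; r: (23/2)/1 = 23/2.
Smallest ratio is 23/2 in the row of r, so r leaves.

r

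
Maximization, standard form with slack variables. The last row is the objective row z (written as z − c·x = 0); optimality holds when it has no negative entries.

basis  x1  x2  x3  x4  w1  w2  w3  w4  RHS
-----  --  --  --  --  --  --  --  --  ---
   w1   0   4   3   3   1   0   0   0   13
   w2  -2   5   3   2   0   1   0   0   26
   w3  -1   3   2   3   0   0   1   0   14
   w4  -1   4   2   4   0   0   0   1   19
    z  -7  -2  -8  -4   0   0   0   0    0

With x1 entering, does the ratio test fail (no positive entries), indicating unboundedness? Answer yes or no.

yes

Every constraint-row entry in column x1 is ≤ 0, so increasing x1 is unbounded.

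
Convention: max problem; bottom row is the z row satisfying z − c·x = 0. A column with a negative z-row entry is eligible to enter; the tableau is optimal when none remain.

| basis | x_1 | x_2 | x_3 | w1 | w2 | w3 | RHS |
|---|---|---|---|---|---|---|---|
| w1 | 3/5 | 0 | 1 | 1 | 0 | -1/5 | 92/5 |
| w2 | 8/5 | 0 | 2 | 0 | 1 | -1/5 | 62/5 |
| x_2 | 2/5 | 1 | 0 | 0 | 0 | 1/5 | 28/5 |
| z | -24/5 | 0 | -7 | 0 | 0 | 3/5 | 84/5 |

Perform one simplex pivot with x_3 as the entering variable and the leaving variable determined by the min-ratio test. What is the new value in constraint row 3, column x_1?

Ratio test on column x_3 — row 1: (92/5)/1 = 92/5; row 2: (62/5)/2 = 31/5; row 3: entry 0 ≤ 0. Minimum is 31/5 at row 2 (w2 leaves); pivot element 2.
Divide row 2 by 2; eliminate column x_3 from the other rows.
Row 3 update in column x_1: 2/5 − 0·(4/5) = 2/5.

2/5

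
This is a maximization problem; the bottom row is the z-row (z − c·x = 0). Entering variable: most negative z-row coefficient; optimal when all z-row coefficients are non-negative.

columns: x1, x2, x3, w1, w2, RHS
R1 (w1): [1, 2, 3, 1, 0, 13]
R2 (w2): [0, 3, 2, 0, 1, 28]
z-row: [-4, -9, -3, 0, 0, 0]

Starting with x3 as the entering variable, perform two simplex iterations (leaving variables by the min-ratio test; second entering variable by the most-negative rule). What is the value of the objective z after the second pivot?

Ratio test on column x3 — row 1: 13/3 = 13/3; row 2: 28/2 = 14. Minimum is 13/3 at row 1 (w1 leaves); pivot element 3.
Pivot on row 1; the z-row RHS becomes 0 − (-3)·(13/3) = 13.
Next entering variable (most negative z-row entry -7): x2.
Ratio test on column x2 — row 1: (13/3)/(2/3) = 13/2; row 2: (58/3)/(5/3) = 58/5. Minimum is 13/2 at row 1 (x3 leaves); pivot element 2/3.
After the second pivot the z-row RHS is 13 − (-7)·(13/2) = 117/2.

117/2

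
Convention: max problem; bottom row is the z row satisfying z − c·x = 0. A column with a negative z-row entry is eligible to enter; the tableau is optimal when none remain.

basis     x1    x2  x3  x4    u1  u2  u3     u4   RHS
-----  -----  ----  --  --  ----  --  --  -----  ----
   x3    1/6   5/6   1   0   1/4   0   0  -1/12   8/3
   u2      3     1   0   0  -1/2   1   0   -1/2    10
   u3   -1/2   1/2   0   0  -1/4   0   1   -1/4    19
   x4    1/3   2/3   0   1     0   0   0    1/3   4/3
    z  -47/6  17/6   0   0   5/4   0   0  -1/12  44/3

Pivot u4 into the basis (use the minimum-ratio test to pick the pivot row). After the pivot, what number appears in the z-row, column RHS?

15

Ratio test on column u4 — row 1: entry -1/12 ≤ 0; row 2: entry -1/2 ≤ 0; row 3: entry -1/4 ≤ 0; row 4: (4/3)/(1/3) = 4. Minimum is 4 at row 4 (x4 leaves); pivot element 1/3.
Divide row 4 by 1/3; eliminate column u4 from the other rows.
z-row update in column RHS: 44/3 − (-1/12)·4 = 15.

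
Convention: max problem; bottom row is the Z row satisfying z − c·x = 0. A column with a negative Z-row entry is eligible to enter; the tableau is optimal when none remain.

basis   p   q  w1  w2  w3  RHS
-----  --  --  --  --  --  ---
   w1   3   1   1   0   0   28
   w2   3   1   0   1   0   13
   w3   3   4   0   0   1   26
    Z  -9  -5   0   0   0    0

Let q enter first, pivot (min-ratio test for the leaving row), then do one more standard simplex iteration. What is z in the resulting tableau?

143/3

Ratio test on column q — row 1: 28/1 = 28; row 2: 13/1 = 13; row 3: 26/4 = 13/2. Minimum is 13/2 at row 3 (w3 leaves); pivot element 4.
Pivot on row 3; the Z-row RHS becomes 0 − (-5)·(13/2) = 65/2.
Next entering variable (most negative Z-row entry -21/4): p.
Ratio test on column p — row 1: (43/2)/(9/4) = 86/9; row 2: (13/2)/(9/4) = 26/9; row 3: (13/2)/(3/4) = 26/3. Minimum is 26/9 at row 2 (w2 leaves); pivot element 9/4.
After the second pivot the Z-row RHS is 65/2 − (-21/4)·(26/9) = 143/3.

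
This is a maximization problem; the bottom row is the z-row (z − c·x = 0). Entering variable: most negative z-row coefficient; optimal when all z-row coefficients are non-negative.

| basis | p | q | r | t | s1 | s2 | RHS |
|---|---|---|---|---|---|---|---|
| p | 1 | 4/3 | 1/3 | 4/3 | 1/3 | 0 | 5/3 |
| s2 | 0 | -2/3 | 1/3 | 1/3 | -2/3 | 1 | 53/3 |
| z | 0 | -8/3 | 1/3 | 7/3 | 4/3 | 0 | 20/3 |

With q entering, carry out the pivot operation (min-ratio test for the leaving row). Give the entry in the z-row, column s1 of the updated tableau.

2

Ratio test on column q — row 1: (5/3)/(4/3) = 5/4; row 2: entry -2/3 ≤ 0. Minimum is 5/4 at row 1 (p leaves); pivot element 4/3.
Divide row 1 by 4/3; eliminate column q from the other rows.
z-row update in column s1: 4/3 − (-8/3)·(1/4) = 2.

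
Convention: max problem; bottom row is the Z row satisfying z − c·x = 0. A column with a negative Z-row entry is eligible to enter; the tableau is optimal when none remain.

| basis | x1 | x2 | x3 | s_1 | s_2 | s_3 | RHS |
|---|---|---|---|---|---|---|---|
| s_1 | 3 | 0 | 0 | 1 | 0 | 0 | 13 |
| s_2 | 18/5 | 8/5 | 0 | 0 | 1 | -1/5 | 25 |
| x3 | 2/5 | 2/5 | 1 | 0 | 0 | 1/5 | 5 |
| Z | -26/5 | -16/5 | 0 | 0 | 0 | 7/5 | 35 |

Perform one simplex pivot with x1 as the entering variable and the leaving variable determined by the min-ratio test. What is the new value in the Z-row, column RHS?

Ratio test on column x1 — row 1: 13/3 = 13/3; row 2: 25/(18/5) = 125/18; row 3: 5/(2/5) = 25/2. Minimum is 13/3 at row 1 (s_1 leaves); pivot element 3.
Divide row 1 by 3; eliminate column x1 from the other rows.
Z-row update in column RHS: 35 − (-26/5)·(13/3) = 863/15.

863/15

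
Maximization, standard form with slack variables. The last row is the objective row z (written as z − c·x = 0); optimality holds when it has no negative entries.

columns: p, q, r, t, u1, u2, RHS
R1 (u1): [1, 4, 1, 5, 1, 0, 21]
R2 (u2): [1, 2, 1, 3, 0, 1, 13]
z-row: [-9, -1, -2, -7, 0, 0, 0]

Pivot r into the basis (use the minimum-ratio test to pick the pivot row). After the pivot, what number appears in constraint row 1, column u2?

-1

Ratio test on column r — row 1: 21/1 = 21; row 2: 13/1 = 13. Minimum is 13 at row 2 (u2 leaves); pivot element 1.
Divide row 2 by 1; eliminate column r from the other rows.
Row 1 update in column u2: 0 − 1·1 = -1.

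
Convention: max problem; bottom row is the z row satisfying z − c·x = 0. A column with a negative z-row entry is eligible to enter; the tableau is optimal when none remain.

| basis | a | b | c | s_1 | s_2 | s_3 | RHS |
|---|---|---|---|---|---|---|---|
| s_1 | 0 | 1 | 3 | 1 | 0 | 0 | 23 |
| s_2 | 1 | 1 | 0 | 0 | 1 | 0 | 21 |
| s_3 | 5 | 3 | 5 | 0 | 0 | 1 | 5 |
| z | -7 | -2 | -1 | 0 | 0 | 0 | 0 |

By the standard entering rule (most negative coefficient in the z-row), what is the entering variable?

Negative z-row entries: a: -7, b: -2, c: -1.
The most negative is -7 in column a, so a enters.

a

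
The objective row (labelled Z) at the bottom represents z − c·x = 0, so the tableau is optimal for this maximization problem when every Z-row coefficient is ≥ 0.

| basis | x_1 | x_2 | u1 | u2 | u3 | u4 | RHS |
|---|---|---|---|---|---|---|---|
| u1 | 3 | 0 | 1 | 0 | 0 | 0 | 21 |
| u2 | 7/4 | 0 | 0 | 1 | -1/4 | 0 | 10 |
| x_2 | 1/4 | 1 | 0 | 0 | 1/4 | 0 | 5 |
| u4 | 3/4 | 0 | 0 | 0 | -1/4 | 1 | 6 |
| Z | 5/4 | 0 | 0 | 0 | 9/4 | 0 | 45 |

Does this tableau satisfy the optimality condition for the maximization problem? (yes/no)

Every Z-row coefficient is ≥ 0, so the tableau is optimal.

yes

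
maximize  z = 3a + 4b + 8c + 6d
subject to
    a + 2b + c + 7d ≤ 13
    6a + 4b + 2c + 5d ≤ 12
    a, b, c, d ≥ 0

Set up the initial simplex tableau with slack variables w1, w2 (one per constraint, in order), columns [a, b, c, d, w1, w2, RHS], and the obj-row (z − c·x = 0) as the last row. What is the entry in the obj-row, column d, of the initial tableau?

The obj-row carries the negated objective coefficients: the d entry is -6.

-6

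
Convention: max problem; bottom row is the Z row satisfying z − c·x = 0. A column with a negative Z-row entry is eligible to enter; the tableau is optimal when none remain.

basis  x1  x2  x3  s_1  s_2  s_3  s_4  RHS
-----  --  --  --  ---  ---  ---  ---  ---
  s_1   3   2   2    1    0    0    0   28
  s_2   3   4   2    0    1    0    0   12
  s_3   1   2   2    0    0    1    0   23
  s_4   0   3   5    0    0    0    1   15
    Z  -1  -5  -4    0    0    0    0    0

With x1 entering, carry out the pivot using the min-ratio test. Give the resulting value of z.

Ratio test on column x1 — row 1: 28/3 = 28/3; row 2: 12/3 = 4; row 3: 23/1 = 23; row 4: entry 0 ≤ 0. Minimum is 4 at row 2 (s_2 leaves); pivot element 3.
Pivot on row 2; the Z-row RHS becomes 0 − (-1)·4 = 4.

4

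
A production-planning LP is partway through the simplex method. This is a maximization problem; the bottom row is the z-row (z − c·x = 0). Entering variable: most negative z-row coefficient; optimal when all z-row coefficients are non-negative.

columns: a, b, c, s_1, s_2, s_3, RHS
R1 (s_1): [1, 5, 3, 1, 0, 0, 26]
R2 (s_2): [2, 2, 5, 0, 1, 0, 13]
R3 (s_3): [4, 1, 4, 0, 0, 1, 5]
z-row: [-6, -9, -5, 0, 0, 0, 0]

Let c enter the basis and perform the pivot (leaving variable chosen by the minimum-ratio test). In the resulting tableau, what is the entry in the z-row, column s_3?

5/4

Ratio test on column c — row 1: 26/3 = 26/3; row 2: 13/5 = 13/5; row 3: 5/4 = 5/4. Minimum is 5/4 at row 3 (s_3 leaves); pivot element 4.
Divide row 3 by 4; eliminate column c from the other rows.
z-row update in column s_3: 0 − (-5)·(1/4) = 5/4.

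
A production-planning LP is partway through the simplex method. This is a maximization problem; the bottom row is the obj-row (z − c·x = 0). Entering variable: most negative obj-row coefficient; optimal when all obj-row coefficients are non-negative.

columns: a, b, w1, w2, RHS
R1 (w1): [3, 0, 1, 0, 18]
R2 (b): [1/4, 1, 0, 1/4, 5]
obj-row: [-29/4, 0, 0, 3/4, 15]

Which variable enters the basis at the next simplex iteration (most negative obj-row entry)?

a

Negative obj-row entries: a: -29/4.
The most negative is -29/4 in column a, so a enters.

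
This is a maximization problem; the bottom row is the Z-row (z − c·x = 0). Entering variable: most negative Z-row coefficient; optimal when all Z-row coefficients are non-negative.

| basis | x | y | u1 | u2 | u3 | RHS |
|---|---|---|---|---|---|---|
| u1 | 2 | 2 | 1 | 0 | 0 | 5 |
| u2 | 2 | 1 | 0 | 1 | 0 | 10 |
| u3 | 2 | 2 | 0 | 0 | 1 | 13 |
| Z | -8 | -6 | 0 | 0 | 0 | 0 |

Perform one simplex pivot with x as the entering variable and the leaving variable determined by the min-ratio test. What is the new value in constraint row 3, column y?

Ratio test on column x — row 1: 5/2 = 5/2; row 2: 10/2 = 5; row 3: 13/2 = 13/2. Minimum is 5/2 at row 1 (u1 leaves); pivot element 2.
Divide row 1 by 2; eliminate column x from the other rows.
Row 3 update in column y: 2 − 2·1 = 0.

0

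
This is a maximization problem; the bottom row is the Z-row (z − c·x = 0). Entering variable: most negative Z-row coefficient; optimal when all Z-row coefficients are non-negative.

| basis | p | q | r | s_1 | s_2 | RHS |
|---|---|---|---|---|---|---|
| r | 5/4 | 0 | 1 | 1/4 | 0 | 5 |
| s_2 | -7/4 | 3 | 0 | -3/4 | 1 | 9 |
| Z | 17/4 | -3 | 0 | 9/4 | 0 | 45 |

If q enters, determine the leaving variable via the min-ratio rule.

Column q entries and ratios — r: 0 ≤ 0, skip; s_2: 9/3 = 3.
Smallest ratio is 3 in the row of s_2, so s_2 leaves.

s_2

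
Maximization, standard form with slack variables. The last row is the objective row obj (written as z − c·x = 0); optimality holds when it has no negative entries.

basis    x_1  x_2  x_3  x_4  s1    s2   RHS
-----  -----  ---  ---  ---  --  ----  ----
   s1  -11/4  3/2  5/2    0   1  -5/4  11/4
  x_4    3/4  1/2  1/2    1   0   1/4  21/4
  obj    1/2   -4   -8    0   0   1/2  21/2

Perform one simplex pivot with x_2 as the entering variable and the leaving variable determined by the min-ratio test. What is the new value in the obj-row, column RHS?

Ratio test on column x_2 — row 1: (11/4)/(3/2) = 11/6; row 2: (21/4)/(1/2) = 21/2. Minimum is 11/6 at row 1 (s1 leaves); pivot element 3/2.
Divide row 1 by 3/2; eliminate column x_2 from the other rows.
obj-row update in column RHS: 21/2 − (-4)·(11/6) = 107/6.

107/6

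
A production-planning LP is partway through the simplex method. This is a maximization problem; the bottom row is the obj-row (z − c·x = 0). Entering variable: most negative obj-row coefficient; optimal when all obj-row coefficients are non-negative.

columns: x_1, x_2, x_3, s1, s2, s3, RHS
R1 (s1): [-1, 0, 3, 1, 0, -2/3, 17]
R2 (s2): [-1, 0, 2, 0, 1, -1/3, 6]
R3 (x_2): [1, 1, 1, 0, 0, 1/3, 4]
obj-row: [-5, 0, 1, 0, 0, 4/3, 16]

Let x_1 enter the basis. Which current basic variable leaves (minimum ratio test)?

x_2

Column x_1 entries and ratios — s1: -1 ≤ 0, skip; s2: -1 ≤ 0, skip; x_2: 4/1 = 4.
Smallest ratio is 4 in the row of x_2, so x_2 leaves.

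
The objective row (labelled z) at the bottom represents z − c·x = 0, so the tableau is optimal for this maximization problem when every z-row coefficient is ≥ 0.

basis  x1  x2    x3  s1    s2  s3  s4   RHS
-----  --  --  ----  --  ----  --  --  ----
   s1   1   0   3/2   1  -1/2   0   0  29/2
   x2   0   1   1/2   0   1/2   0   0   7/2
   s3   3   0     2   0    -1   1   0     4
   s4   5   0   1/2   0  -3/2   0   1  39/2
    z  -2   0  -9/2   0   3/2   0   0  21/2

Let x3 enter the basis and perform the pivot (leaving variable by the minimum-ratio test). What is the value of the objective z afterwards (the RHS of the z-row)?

Ratio test on column x3 — row 1: (29/2)/(3/2) = 29/3; row 2: (7/2)/(1/2) = 7; row 3: 4/2 = 2; row 4: (39/2)/(1/2) = 39. Minimum is 2 at row 3 (s3 leaves); pivot element 2.
Pivot on row 3; the z-row RHS becomes 21/2 − (-9/2)·2 = 39/2.

39/2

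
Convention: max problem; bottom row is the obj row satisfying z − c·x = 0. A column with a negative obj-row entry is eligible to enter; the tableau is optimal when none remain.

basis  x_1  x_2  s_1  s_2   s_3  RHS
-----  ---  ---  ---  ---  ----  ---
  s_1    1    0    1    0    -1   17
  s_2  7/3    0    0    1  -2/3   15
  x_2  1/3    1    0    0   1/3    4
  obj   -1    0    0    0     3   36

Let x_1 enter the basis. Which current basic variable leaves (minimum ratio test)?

Column x_1 entries and ratios — s_1: 17/1 = 17; s_2: 15/(7/3) = 45/7; x_2: 4/(1/3) = 12.
Smallest ratio is 45/7 in the row of s_2, so s_2 leaves.

s_2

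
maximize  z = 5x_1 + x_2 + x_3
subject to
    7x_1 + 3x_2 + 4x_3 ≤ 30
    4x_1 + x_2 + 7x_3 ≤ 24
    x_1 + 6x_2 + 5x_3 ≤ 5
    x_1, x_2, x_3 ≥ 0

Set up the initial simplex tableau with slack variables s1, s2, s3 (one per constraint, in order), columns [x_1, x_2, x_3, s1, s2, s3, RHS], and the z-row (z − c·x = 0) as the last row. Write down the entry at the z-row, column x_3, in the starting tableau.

-1

The z-row carries the negated objective coefficients: the x_3 entry is -1.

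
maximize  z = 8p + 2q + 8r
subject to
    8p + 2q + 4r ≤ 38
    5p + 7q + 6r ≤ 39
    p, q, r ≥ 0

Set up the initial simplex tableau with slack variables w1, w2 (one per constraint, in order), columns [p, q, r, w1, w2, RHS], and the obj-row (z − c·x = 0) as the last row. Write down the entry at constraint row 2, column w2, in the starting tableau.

Slack w2 belongs to constraint 2; its column is the unit vector e_2, so the entry in row 2 is 1.

1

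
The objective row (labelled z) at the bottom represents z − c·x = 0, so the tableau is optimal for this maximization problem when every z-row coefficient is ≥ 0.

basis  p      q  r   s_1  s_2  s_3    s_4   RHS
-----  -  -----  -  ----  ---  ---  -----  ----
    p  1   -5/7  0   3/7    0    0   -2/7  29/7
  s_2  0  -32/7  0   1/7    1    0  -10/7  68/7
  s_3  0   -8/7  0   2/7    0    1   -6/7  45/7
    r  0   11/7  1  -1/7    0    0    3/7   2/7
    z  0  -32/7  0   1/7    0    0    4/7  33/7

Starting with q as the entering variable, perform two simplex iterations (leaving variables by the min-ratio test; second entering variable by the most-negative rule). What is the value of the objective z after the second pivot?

35/4

Ratio test on column q — row 1: entry -5/7 ≤ 0; row 2: entry -32/7 ≤ 0; row 3: entry -8/7 ≤ 0; row 4: (2/7)/(11/7) = 2/11. Minimum is 2/11 at row 4 (r leaves); pivot element 11/7.
Pivot on row 4; the z-row RHS becomes 33/7 − (-32/7)·(2/11) = 61/11.
Next entering variable (most negative z-row entry -3/11): s_1.
Ratio test on column s_1 — row 1: (47/11)/(4/11) = 47/4; row 2: entry -3/11 ≤ 0; row 3: (73/11)/(2/11) = 73/2; row 4: entry -1/11 ≤ 0. Minimum is 47/4 at row 1 (p leaves); pivot element 4/11.
After the second pivot the z-row RHS is 61/11 − (-3/11)·(47/4) = 35/4.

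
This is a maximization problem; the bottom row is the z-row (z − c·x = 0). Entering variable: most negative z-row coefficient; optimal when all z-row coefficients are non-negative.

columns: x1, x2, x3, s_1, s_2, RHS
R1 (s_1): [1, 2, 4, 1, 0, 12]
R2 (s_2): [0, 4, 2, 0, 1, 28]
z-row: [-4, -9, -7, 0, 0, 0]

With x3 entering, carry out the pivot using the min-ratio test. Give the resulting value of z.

Ratio test on column x3 — row 1: 12/4 = 3; row 2: 28/2 = 14. Minimum is 3 at row 1 (s_1 leaves); pivot element 4.
Pivot on row 1; the z-row RHS becomes 0 − (-7)·3 = 21.

21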